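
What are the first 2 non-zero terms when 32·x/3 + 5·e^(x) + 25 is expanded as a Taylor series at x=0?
47·x/3 + 30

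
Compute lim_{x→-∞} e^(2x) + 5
Evaluate the dominant behaviour as x → -∞; each term tends to a finite value or vanishes.
Limit = 5.

Final answer: 5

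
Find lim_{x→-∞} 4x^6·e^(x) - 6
The product is a 0·∞ indeterminate form at x → -∞.
Rewrite the product as 4x^6 / e^(-x) (an ∞/∞ form) and apply L'Hôpital, or use the standard hierarchy e^(|x|) ≫ |x^6| as x → -∞.
The indeterminate product → 0, so the limit = -6.

Final answer: -6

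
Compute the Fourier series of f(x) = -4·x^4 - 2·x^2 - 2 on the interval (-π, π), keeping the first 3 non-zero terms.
(-184 + 32·π^2)·cos(x) + (10 - 8·π^2)·cos(2·x) - 4·π^4/5 - 2·π^2/3 - 2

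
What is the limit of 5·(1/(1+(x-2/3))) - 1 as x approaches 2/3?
Direct substitution at x = 2/3 gives 4.

Final answer: 4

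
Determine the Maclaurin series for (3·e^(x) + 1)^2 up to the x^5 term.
49·x^5/20 + 25·x^4/4 + 13·x^3 + 21·x^2 + 24·x + 16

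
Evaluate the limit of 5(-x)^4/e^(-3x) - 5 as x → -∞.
The quotient is an ∞/∞ indeterminate form as x → -∞.
Compare growth rates of the dominant terms (exponentials ≫ polynomials ≫ logarithms), or apply L'Hôpital's rule; the quotient → 0.
Adding the constant: 0 - 5 = -5. Limit = -5.

Final answer: -5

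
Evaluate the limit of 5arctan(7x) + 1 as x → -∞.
Evaluate the dominant behaviour as x → -∞; each term tends to a finite value or vanishes.
Limit = 1 - 5·π/2.

Final answer: 1 - 5·π/2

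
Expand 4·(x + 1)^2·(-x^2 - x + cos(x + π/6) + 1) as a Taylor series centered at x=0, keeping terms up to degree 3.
x^3·(-41/3 - 2·√(3)) + x^2·(-12 + √(3)) + x·(2 + 4·√(3)) + 2·√(3) + 4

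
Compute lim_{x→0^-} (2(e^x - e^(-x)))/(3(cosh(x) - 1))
Both numerator and denominator → 0 as x → 0^-; this is a 0/0 indeterminate form.
Expand each to leading order near x = 0: numerator ~ 4·x, denominator ~ 3·x^2/2.
The limit of the ratio is -∞.

Final answer: -∞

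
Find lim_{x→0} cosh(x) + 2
Direct substitution at x = 0 gives 3.

Final answer: 3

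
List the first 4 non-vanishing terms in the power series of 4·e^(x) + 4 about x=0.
2·x^3/3 + 2·x^2 + 4·x + 8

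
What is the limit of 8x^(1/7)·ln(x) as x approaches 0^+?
This is a 0·∞ indeterminate form at x → 0⁺.
Rewrite the product as 8·ln(x) / x^(-1/7) and apply L'Hôpital, or use the standard hierarchy x^(-1/7) ≫ |ln x| as x → 0⁺.
The indeterminate product → 0, so the limit = 0.

Final answer: 0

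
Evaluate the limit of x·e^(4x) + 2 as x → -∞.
The product is a 0·∞ indeterminate form at x → -∞.
Rewrite the product as x / e^(-4x) (an ∞/∞ form) and apply L'Hôpital, or use the standard hierarchy e^(4|x|) ≫ |x| as x → -∞.
The indeterminate product → 0, so the limit = 2.

Final answer: 2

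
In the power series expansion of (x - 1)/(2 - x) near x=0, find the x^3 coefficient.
Expand to order 3: (x - 1)/(2 - x) = x^3/16 + x^2/8 + x/4 - 1/2 + O(x^4).
The coefficient of x^3 is 1/16.

Final answer: 1/16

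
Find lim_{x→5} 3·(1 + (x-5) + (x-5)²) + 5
Direct substitution at x = 5 gives 8.

Final answer: 8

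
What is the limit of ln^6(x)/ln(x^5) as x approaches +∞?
This is an ∞/∞ indeterminate form as x → +∞.
Write ln(x^5) = 5·ln(x), reducing the quotient to ln^5(x)/5 → ∞.
Limit = ∞.

Final answer: ∞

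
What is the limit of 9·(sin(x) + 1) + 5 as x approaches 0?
Direct substitution at x = 0 gives 14.

Final answer: 14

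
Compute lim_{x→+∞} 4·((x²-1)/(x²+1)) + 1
Evaluate the dominant behaviour as x → +∞; each term tends to a finite value or vanishes.
Limit = 5.

Final answer: 5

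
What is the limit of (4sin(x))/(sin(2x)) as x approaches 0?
Both numerator and denominator → 0 as x → 0; this is a 0/0 indeterminate form.
Expand each to leading order near x = 0: numerator ~ 4·x, denominator ~ 2·x.
The limit of the ratio is 2.

Final answer: 2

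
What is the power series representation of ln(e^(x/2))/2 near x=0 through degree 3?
x/4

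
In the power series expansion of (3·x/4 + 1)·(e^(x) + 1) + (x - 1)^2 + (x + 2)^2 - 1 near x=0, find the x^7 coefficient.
Expand to order 7: (3·x/4 + 1)·(e^(x) + 1) + (x - 1)^2 + (x + 2)^2 - 1 = 5·x^7/4032 + 11·x^6/1440 + 19·x^5/480 + x^4/6 + 13·x^3/24 + 13·x^2/4 + 9·x/2 + 6 + O(x^8).
The coefficient of x^7 is 5/4032.

Final answer: 5/4032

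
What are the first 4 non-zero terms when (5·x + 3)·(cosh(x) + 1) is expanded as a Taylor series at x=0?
5·x^3/2 + 3·x^2/2 + 10·x + 6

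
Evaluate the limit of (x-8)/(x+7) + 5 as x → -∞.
Evaluate the dominant behaviour as x → -∞; each term tends to a finite value or vanishes.
Limit = 6.

Final answer: 6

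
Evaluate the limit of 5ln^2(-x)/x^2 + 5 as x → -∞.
The quotient is an ∞/∞ indeterminate form as x → -∞.
Compare growth rates of the dominant terms (exponentials ≫ polynomials ≫ logarithms), or apply L'Hôpital's rule; the quotient → 0.
Adding the constant: 0 + 5 = 5. Limit = 5.

Final answer: 5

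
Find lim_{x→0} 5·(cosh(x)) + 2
Direct substitution at x = 0 gives 7.

Final answer: 7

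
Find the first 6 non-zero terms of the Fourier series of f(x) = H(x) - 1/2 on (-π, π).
2·sin(x)/π + 2·sin(3·x)/(3·π) + 2·sin(5·x)/(5·π) + 2·sin(7·x)/(7·π) + 2·sin(9·x)/(9·π) + 2·sin(11·x)/(11·π)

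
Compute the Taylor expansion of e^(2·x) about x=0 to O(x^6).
4·x^5/15 + 2·x^4/3 + 4·x^3/3 + 2·x^2 + 2·x + 1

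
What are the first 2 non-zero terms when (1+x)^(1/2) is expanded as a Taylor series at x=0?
x/2 + 1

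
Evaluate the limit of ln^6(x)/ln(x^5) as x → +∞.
This is an ∞/∞ indeterminate form as x → +∞.
Write ln(x^5) = 5·ln(x), reducing the quotient to ln^5(x)/5 → ∞.
Limit = ∞.

Final answer: ∞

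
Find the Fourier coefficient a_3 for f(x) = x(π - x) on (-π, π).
a_3 = (1/π) ∫_{-π}^{π} f(x)·cos(3x) dx.
Evaluate the integral (use parity and integration by parts as needed): a_3 = 4/9.

Final answer: 4/9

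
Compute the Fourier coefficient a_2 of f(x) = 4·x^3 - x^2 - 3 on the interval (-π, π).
a_2 = (1/π) ∫_{-π}^{π} f(x)·cos(2x) dx.
Evaluate the integral (use parity and integration by parts as needed): a_2 = -1.

Final answer: -1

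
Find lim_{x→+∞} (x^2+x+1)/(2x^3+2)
This is an ∞/∞ indeterminate form as x → +∞.
Divide numerator and denominator by x^3 and let the lower-order terms vanish; the numerator's degree 2 is below the denominator's degree 3, so the quotient → 0.
Limit = 0.

Final answer: 0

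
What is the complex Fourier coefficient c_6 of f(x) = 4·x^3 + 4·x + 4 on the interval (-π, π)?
Compute the real Fourier coefficients first: a_6 = 0, b_6 = -4·π^2/3 - 10/9.
Then c_6 = (a_6 − i·b_6)/2 = 5·i/9 + 2·i·π^2/3.

Final answer: 5·i/9 + 2·i·π^2/3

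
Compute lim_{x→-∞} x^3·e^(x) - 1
The product is a 0·∞ indeterminate form at x → -∞.
Rewrite the product as x^3 / e^(-x) (an ∞/∞ form) and apply L'Hôpital, or use the standard hierarchy e^(|x|) ≫ |x^3| as x → -∞.
The indeterminate product → 0, so the limit = -1.

Final answer: -1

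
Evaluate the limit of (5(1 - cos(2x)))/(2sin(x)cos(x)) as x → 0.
Both numerator and denominator → 0 as x → 0; this is a 0/0 indeterminate form.
Expand each to leading order near x = 0: numerator ~ 10·x^2, denominator ~ 2·x.
The limit of the ratio is 0.

Final answer: 0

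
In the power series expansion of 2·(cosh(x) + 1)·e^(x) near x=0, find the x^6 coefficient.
Expand to order 6: 2·(cosh(x) + 1)·e^(x) = 11·x^6/120 + 17·x^5/60 + 3·x^4/4 + 5·x^3/3 + 3·x^2 + 4·x + 4 + O(x^7).
The coefficient of x^6 is 11/120.

Final answer: 11/120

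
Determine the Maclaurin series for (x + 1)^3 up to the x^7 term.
x^3 + 3·x^2 + 3·x + 1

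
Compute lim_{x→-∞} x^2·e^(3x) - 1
The product is a 0·∞ indeterminate form at x → -∞.
Rewrite the product as x^2 / e^(-3x) (an ∞/∞ form) and apply L'Hôpital, or use the standard hierarchy e^(3|x|) ≫ |x^2| as x → -∞.
The indeterminate product → 0, so the limit = -1.

Final answer: -1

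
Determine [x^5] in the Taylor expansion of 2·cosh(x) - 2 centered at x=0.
Expand to order 5: 2·cosh(x) - 2 = x^4/12 + x^2 + O(x^6).
The coefficient of x^5 is 0.

Final answer: 0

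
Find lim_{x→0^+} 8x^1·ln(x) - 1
The product is a 0·∞ indeterminate form at x → 0⁺.
Rewrite the product as 8·ln(x) / x^(-1) and apply L'Hôpital, or use the standard hierarchy x^(-1) ≫ |ln x| as x → 0⁺.
The indeterminate product → 0, so the limit = -1.

Final answer: -1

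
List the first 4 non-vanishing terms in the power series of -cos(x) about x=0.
x^6/720 - x^4/24 + x^2/2 - 1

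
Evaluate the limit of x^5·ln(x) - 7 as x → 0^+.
The product is a 0·∞ indeterminate form at x → 0⁺.
Rewrite the product as ln(x) / x^(-5) and apply L'Hôpital, or use the standard hierarchy x^(-5) ≫ |ln x| as x → 0⁺.
The indeterminate product → 0, so the limit = -7.

Final answer: -7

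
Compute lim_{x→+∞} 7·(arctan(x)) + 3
Evaluate the dominant behaviour as x → +∞; each term tends to a finite value or vanishes.
Limit = 3 + 7·π/2.

Final answer: 3 + 7·π/2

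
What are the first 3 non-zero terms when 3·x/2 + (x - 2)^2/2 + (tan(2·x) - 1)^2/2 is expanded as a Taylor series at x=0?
5·x^2/2 - 5·x/2 + 5/2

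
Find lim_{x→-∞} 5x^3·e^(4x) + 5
The product is a 0·∞ indeterminate form at x → -∞.
Rewrite the product as 5x^3 / e^(-4x) (an ∞/∞ form) and apply L'Hôpital, or use the standard hierarchy e^(4|x|) ≫ |x^3| as x → -∞.
The indeterminate product → 0, so the limit = 5.

Final answer: 5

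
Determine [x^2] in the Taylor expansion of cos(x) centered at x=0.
Expand to order 2: cos(x) = 1 - x^2/2 + O(x^3).
The coefficient of x^2 is -1/2.

Final answer: -1/2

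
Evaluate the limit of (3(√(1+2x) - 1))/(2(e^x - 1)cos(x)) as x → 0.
Both numerator and denominator → 0 as x → 0; this is a 0/0 indeterminate form.
Expand each to leading order near x = 0: numerator ~ 3·x, denominator ~ 2·x.
The limit of the ratio is 3/2.

Final answer: 3/2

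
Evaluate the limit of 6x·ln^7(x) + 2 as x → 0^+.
The product is a 0·∞ indeterminate form at x → 0⁺.
Rewrite the product as 6·ln^7(x) / x^(-1) and apply L'Hôpital, or use the standard hierarchy x^(-1) ≫ |ln x|^7 as x → 0⁺.
The indeterminate product → 0, so the limit = 2.

Final answer: 2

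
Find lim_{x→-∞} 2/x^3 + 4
Evaluate the dominant behaviour as x → -∞; each term tends to a finite value or vanishes.
Limit = 4.

Final answer: 4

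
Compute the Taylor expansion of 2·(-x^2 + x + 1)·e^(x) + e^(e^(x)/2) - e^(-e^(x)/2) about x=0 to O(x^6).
x^5·(-7/30 - 23·e^(-1/2)/3840 + 257·e^(1/2)/3840) + x^4·(-7/12 - 3·e^(-1/2)/128 + 49·e^(1/2)/384) + x^3·(-2/3 - e^(-1/2)/48 + 11·e^(1/2)/48) + x^2·(e^(-1/2)/8 + 3·e^(1/2)/8 + 1) + x·(e^(-1/2)/2 + e^(1/2)/2 + 4) - e^(-1/2) + e^(1/2) + 2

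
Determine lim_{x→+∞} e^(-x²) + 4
Evaluate the dominant behaviour as x → +∞; each term tends to a finite value or vanishes.
Limit = 4.

Final answer: 4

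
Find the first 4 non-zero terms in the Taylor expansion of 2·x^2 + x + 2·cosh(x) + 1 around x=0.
x^4/12 + 3·x^2 + x + 3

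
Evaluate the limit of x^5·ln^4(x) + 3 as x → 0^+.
The product is a 0·∞ indeterminate form at x → 0⁺.
Rewrite the product as ln^4(x) / x^(-5) and apply L'Hôpital, or use the standard hierarchy x^(-5) ≫ |ln x|^4 as x → 0⁺.
The indeterminate product → 0, so the limit = 3.

Final answer: 3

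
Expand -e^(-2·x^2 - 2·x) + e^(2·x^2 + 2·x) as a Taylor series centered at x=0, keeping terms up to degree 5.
128·x^5/15 + 8·x^4 + 8·x^3/3 + 4·x^2 + 4·x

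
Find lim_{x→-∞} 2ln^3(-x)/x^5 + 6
The quotient is an ∞/∞ indeterminate form as x → -∞.
Compare growth rates of the dominant terms (exponentials ≫ polynomials ≫ logarithms), or apply L'Hôpital's rule; the quotient → 0.
Adding the constant: 0 + 6 = 6. Limit = 6.

Final answer: 6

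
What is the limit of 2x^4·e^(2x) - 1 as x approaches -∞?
The product is a 0·∞ indeterminate form at x → -∞.
Rewrite the product as 2x^4 / e^(-2x) (an ∞/∞ form) and apply L'Hôpital, or use the standard hierarchy e^(2|x|) ≫ |x^4| as x → -∞.
The indeterminate product → 0, so the limit = -1.

Final answer: -1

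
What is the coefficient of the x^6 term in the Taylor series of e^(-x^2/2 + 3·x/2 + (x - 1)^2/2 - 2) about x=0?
Expand to order 6: e^(-x^2/2 + 3·x/2 + (x - 1)^2/2 - 2) = x^6·e^(-3/2)/46080 + x^5·e^(-3/2)/3840 + x^4·e^(-3/2)/384 + x^3·e^(-3/2)/48 + x^2·e^(-3/2)/8 + x·e^(-3/2)/2 + e^(-3/2) + O(x^7).
The coefficient of x^6 is e^(-3/2)/46080.

Final answer: e^(-3/2)/46080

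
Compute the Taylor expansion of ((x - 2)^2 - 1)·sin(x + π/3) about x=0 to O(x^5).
x^4·(1/3 - 3·√(3)/16) + x^3·(1/4 + √(3)) + x^2·(-2 - √(3)/4) + x·(3/2 - 2·√(3)) + 3·√(3)/2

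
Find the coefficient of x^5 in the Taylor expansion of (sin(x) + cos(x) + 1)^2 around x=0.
Expand to order 5: (sin(x) + cos(x) + 1)^2 = 17·x^5/60 + x^4/12 - 5·x^3/3 - x^2 + 4·x + 4 + O(x^6).
The coefficient of x^5 is 17/60.

Final answer: 17/60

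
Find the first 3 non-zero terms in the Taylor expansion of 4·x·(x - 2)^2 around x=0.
4·x^3 - 16·x^2 + 16·x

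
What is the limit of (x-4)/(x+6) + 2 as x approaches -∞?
Evaluate the dominant behaviour as x → -∞; each term tends to a finite value or vanishes.
Limit = 3.

Final answer: 3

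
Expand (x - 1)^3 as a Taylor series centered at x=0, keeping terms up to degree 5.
x^3 - 3·x^2 + 3·x - 1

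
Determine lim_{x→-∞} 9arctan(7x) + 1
Evaluate the dominant behaviour as x → -∞; each term tends to a finite value or vanishes.
Limit = 1 - 9·π/2.

Final answer: 1 - 9·π/2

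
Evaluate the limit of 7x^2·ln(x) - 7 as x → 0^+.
The product is a 0·∞ indeterminate form at x → 0⁺.
Rewrite the product as 7·ln(x) / x^(-2) and apply L'Hôpital, or use the standard hierarchy x^(-2) ≫ |ln x| as x → 0⁺.
The indeterminate product → 0, so the limit = -7.

Final answer: -7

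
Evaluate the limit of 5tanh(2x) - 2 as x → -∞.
Evaluate the dominant behaviour as x → -∞; each term tends to a finite value or vanishes.
Limit = -7.

Final answer: -7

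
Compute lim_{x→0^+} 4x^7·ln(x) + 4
The product is a 0·∞ indeterminate form at x → 0⁺.
Rewrite the product as 4·ln(x) / x^(-7) and apply L'Hôpital, or use the standard hierarchy x^(-7) ≫ |ln x| as x → 0⁺.
The indeterminate product → 0, so the limit = 4.

Final answer: 4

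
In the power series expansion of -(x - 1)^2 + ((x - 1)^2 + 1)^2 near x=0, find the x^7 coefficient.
Expand to order 7: -(x - 1)^2 + ((x - 1)^2 + 1)^2 = x^4 - 4·x^3 + 7·x^2 - 6·x + 3 + O(x^8).
The coefficient of x^7 is 0.

Final answer: 0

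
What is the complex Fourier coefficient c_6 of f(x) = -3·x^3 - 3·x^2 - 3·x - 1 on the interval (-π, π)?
Compute the real Fourier coefficients first: a_6 = -1/3, b_6 = 5/6 + π^2.
Then c_6 = (a_6 − i·b_6)/2 = -1/6 - i·π^2/2 - 5·i/12.

Final answer: -1/6 - i·π^2/2 - 5·i/12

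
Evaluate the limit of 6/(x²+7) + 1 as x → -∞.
Evaluate the dominant behaviour as x → -∞; each term tends to a finite value or vanishes.
Limit = 1.

Final answer: 1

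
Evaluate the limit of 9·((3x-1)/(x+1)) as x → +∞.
Evaluate the dominant behaviour as x → +∞; each term tends to a finite value or vanishes.
Limit = 27.

Final answer: 27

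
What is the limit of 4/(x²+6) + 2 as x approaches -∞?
Evaluate the dominant behaviour as x → -∞; each term tends to a finite value or vanishes.
Limit = 2.

Final answer: 2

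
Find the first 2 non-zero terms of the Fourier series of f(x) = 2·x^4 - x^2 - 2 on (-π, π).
(100 - 16·π^2)·cos(x) - π^2/3 - 2 + 2·π^4/5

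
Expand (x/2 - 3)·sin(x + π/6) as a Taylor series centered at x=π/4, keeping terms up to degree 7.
-3·√(6)/4 - 3·√(2)/4 + √(2)·π/32 + √(6)·π/32 + (-5·√(6)/8 - √(2)·π/32 + √(6)·π/32 + 7·√(2)/8)·(x - π/4) + (-√(6)·π/64 - √(2)·π/64 + √(2)/4 + √(6)/2)·(x - π/4)^2 + (-3·√(2)/16 - √(6)·π/192 + √(2)·π/192 + √(6)/16)·(x - π/4)^3 + (-5·√(6)/96 - √(2)/96 + √(2)·π/768 + √(6)·π/768)·(x - π/4)^4 + (-√(6)/960 - √(2)·π/3840 + √(6)·π/3840 + 11·√(2)/960)·(x - π/4)^5 + (-√(6)·π/23040 - √(2)·π/23040 + √(6)/480)·(x - π/4)^6 + (-13·√(2)/40320 - √(6)/40320 - √(6)·π/161280 + √(2)·π/161280)·(x - π/4)^7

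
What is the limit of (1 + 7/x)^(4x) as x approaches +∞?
As x → +∞: write (1 + 7/x)^(4x) = ((1 + 7/x)^x)^4 → (e^7)^4 = e^28.
Limit = e^(28).

Final answer: e^(28)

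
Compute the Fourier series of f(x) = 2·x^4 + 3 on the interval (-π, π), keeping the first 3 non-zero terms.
(96 - 16·π^2)·cos(x) + (-6 + 4·π^2)·cos(2·x) + 3 + 2·π^4/5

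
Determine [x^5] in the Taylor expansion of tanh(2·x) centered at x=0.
Expand to order 5: tanh(2·x) = 64·x^5/15 - 8·x^3/3 + 2·x + O(x^6).
The coefficient of x^5 is 64/15.

Final answer: 64/15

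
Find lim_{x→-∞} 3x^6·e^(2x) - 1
The product is a 0·∞ indeterminate form at x → -∞.
Rewrite the product as 3x^6 / e^(-2x) (an ∞/∞ form) and apply L'Hôpital, or use the standard hierarchy e^(2|x|) ≫ |x^6| as x → -∞.
The indeterminate product → 0, so the limit = -1.

Final answer: -1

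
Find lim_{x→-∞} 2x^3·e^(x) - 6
The product is a 0·∞ indeterminate form at x → -∞.
Rewrite the product as 2x^3 / e^(-x) (an ∞/∞ form) and apply L'Hôpital, or use the standard hierarchy e^(|x|) ≫ |x^3| as x → -∞.
The indeterminate product → 0, so the limit = -6.

Final answer: -6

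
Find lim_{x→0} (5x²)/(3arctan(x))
Both numerator and denominator → 0 as x → 0; this is a 0/0 indeterminate form.
Expand each to leading order near x = 0: numerator ~ 5·x^2, denominator ~ 3·x.
The limit of the ratio is 0.

Final answer: 0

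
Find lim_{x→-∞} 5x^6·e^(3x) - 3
The product is a 0·∞ indeterminate form at x → -∞.
Rewrite the product as 5x^6 / e^(-3x) (an ∞/∞ form) and apply L'Hôpital, or use the standard hierarchy e^(3|x|) ≫ |x^6| as x → -∞.
The indeterminate product → 0, so the limit = -3.

Final answer: -3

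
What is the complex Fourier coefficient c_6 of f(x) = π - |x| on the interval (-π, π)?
Compute the real Fourier coefficients first: a_6 = 0, b_6 = 0.
Then c_6 = (a_6 − i·b_6)/2 = 0.

Final answer: 0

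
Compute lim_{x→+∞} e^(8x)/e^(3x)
This is an ∞/∞ indeterminate form as x → +∞.
Rewrite e^(8x)/e^(3x) = e^((8−3)x) = e^(5x); the exponent coefficient is 5 > 0 so e^(5x) → ∞.
Limit = ∞.

Final answer: ∞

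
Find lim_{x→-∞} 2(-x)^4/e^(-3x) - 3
The quotient is an ∞/∞ indeterminate form as x → -∞.
Compare growth rates of the dominant terms (exponentials ≫ polynomials ≫ logarithms), or apply L'Hôpital's rule; the quotient → 0.
Adding the constant: 0 - 3 = -3. Limit = -3.

Final answer: -3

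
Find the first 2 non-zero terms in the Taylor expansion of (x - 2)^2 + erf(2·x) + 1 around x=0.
x·(-4 + 4/√(π)) + 5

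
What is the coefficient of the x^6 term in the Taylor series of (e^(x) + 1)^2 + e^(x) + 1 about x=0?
Expand to order 6: (e^(x) + 1)^2 + e^(x) + 1 = 67·x^6/720 + 7·x^5/24 + 19·x^4/24 + 11·x^3/6 + 7·x^2/2 + 5·x + 6 + O(x^7).
The coefficient of x^6 is 67/720.

Final answer: 67/720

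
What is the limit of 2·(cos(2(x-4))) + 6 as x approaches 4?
Direct substitution at x = 4 gives 8.

Final answer: 8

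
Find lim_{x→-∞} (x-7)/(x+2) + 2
Evaluate the dominant behaviour as x → -∞; each term tends to a finite value or vanishes.
Limit = 3.

Final answer: 3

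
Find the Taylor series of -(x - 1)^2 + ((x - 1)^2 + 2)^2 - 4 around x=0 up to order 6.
x^4 - 4·x^3 + 9·x^2 - 10·x + 4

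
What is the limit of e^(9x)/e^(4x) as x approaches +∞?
This is an ∞/∞ indeterminate form as x → +∞.
Rewrite e^(9x)/e^(4x) = e^((9−4)x) = e^(5x); the exponent coefficient is 5 > 0 so e^(5x) → ∞.
Limit = ∞.

Final answer: ∞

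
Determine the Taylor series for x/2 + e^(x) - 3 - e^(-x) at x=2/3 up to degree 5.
(-8·e^(2/3) - 3 + 3·e^(4/3))·e^(-2/3)/3 + (e^(2/3) + 2 + 2·e^(4/3))·e^(-2/3)·(x - 2/3)/2 + (-1 + e^(4/3))·e^(-2/3)·(x - 2/3)^2/2 + (1 + e^(4/3))·e^(-2/3)·(x - 2/3)^3/6 + (-1 + e^(4/3))·e^(-2/3)·(x - 2/3)^4/24 + (1 + e^(4/3))·e^(-2/3)·(x - 2/3)^5/120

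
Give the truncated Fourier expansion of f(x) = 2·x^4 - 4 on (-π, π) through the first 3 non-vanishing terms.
(96 - 16·π^2)·cos(x) + (-6 + 4·π^2)·cos(2·x) - 4 + 2·π^4/5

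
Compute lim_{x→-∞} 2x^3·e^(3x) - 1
The product is a 0·∞ indeterminate form at x → -∞.
Rewrite the product as 2x^3 / e^(-3x) (an ∞/∞ form) and apply L'Hôpital, or use the standard hierarchy e^(3|x|) ≫ |x^3| as x → -∞.
The indeterminate product → 0, so the limit = -1.

Final answer: -1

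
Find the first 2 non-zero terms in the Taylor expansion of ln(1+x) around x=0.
-x^2/2 + x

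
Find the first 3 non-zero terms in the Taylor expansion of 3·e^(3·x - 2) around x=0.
27·x^2·e^(-2)/2 + 9·x·e^(-2) + 3·e^(-2)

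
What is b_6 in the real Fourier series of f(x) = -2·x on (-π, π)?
b_6 = (1/π) ∫_{-π}^{π} f(x)·sin(6x) dx.
Evaluate the integral (use parity and integration by parts as needed): b_6 = 2/3.

Final answer: 2/3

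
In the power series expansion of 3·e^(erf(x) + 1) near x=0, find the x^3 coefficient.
Expand to order 3: 3·e^(erf(x) + 1) = x^3·(-2·e/√(π) + 4·e/π^(3/2)) + 6·e·x^2/π + 6·e·x/√(π) + 3·e + O(x^4).
The coefficient of x^3 is -2·e/√(π) + 4·e/π^(3/2).

Final answer: -2·e/√(π) + 4·e/π^(3/2)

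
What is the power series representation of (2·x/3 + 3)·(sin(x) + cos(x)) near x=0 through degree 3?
-5·x^3/6 - 5·x^2/6 + 11·x/3 + 3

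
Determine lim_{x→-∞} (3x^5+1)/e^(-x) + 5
The quotient is an ∞/∞ indeterminate form as x → -∞.
Compare growth rates of the dominant terms (exponentials ≫ polynomials ≫ logarithms), or apply L'Hôpital's rule; the quotient → 0.
Adding the constant: 0 + 5 = 5. Limit = 5.

Final answer: 5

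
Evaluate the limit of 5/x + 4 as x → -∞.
Evaluate the dominant behaviour as x → -∞; each term tends to a finite value or vanishes.
Limit = 4.

Final answer: 4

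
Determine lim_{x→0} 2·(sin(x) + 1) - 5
Direct substitution at x = 0 gives -3.

Final answer: -3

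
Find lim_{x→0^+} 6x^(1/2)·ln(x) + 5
The product is a 0·∞ indeterminate form at x → 0⁺.
Rewrite the product as 6·ln(x) / x^(-1/2) and apply L'Hôpital, or use the standard hierarchy x^(-1/2) ≫ |ln x| as x → 0⁺.
The indeterminate product → 0, so the limit = 5.

Final answer: 5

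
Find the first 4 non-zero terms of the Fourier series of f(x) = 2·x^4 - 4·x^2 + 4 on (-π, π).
(112 - 16·π^2)·cos(x) + (-10 + 4·π^2)·cos(2·x) + (80/27 - 16·π^2/9)·cos(3·x) - 4·π^2/3 + 4 + 2·π^4/5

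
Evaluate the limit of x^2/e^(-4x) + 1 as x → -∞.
The quotient is an ∞/∞ indeterminate form as x → -∞.
Compare growth rates of the dominant terms (exponentials ≫ polynomials ≫ logarithms), or apply L'Hôpital's rule; the quotient → 0.
Adding the constant: 0 + 1 = 1. Limit = 1.

Final answer: 1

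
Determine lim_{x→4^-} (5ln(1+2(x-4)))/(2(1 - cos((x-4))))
Both numerator and denominator → 0 as x → 4^-; this is a 0/0 indeterminate form.
Expand each to leading order near x = 4: numerator ~ 10·(x - 4), denominator ~ (x - 4)^2.
The limit of the ratio is -∞.

Final answer: -∞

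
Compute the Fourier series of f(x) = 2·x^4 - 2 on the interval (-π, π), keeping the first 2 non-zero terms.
(96 - 16·π^2)·cos(x) - 2 + 2·π^4/5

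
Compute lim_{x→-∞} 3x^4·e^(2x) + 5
The product is a 0·∞ indeterminate form at x → -∞.
Rewrite the product as 3x^4 / e^(-2x) (an ∞/∞ form) and apply L'Hôpital, or use the standard hierarchy e^(2|x|) ≫ |x^4| as x → -∞.
The indeterminate product → 0, so the limit = 5.

Final answer: 5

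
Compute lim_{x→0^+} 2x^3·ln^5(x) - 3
The product is a 0·∞ indeterminate form at x → 0⁺.
Rewrite the product as 2·ln^5(x) / x^(-3) and apply L'Hôpital, or use the standard hierarchy x^(-3) ≫ |ln x|^5 as x → 0⁺.
The indeterminate product → 0, so the limit = -3.

Final answer: -3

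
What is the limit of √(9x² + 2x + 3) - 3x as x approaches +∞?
As x → +∞: multiply by the conjugate to get (2x+3)/(√(9x²+2x+3)+3x); the denominator ~ 6x, so the limit is 2/6 = 1/3.
Limit = 1/3.

Final answer: 1/3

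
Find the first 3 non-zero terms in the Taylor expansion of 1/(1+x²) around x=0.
x^4 - x^2 + 1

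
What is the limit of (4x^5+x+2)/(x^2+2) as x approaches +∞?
This is an ∞/∞ indeterminate form as x → +∞.
Divide numerator and denominator by x^5 and let the lower-order terms vanish; the numerator's degree 5 exceeds the denominator's degree 2, so the quotient diverges.
Limit = ∞.

Final answer: ∞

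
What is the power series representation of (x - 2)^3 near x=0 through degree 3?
x^3 - 6·x^2 + 12·x - 8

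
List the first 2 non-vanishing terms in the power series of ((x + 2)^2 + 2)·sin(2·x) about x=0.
8·x^2 + 12·x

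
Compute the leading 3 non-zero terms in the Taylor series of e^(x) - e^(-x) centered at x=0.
x^5/60 + x^3/3 + 2·x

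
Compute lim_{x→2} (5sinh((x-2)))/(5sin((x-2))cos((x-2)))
Both numerator and denominator → 0 as x → 2; this is a 0/0 indeterminate form.
Expand each to leading order near x = 2: numerator ~ 5·(x - 2), denominator ~ 5·(x - 2).
The limit of the ratio is 1.

Final answer: 1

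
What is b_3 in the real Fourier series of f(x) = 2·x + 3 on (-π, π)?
b_3 = (1/π) ∫_{-π}^{π} f(x)·sin(3x) dx.
Evaluate the integral (use parity and integration by parts as needed): b_3 = 4/3.

Final answer: 4/3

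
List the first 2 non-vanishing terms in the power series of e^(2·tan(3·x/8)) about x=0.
3·x/4 + 1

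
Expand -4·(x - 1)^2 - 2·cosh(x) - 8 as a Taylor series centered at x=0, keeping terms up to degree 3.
-5·x^2 + 8·x - 14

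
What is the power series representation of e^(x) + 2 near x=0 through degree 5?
x^5/120 + x^4/24 + x^3/6 + x^2/2 + x + 3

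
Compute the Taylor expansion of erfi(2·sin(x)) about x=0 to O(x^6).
113·x^5/(30·√(π)) + 14·x^3/(3·√(π)) + 4·x/√(π)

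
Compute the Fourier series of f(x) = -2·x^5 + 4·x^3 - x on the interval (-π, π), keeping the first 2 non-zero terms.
(-530 - 4·π^4 + 88·π^2)·sin(x) + (-14·π^2 + 22 + 2·π^4)·sin(2·x)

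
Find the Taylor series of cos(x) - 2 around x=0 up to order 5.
x^4/24 - x^2/2 - 1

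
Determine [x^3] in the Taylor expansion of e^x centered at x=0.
Expand to order 3: e^x = x^3/6 + x^2/2 + x + 1 + O(x^4).
The coefficient of x^3 is 1/6.

Final answer: 1/6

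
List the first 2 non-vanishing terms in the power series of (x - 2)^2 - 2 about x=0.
2 - 4·x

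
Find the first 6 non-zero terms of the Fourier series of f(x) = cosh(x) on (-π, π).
-cos(x)·sinh(π)/π + 2·cos(2·x)·sinh(π)/(5·π) - cos(3·x)·sinh(π)/(5·π) + 2·cos(4·x)·sinh(π)/(17·π) - cos(5·x)·sinh(π)/(13·π) + sinh(π)/π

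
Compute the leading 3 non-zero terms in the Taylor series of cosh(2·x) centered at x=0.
2·x^4/3 + 2·x^2 + 1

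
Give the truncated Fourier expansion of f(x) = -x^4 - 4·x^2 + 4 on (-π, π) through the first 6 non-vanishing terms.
(-32 + 8·π^2)·cos(x) + (-2·π^2 - 1)·cos(2·x) + (32/27 + 8·π^2/9)·cos(3·x) + (-π^2/2 - 13/16)·cos(4·x) + (352/625 + 8·π^2/25)·cos(5·x) - π^4/5 - 4·π^2/3 + 4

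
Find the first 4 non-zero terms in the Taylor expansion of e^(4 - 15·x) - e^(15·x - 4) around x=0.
x^3·(-1125·e^(4)/2 - 1125·e^(-4)/2) + x^2·(-225·e^(-4)/2 + 225·e^(4)/2) + x·(-15·e^(4) - 15·e^(-4)) - e^(-4) + e^(4)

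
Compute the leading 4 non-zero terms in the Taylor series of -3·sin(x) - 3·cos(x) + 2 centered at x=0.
x^3/2 + 3·x^2/2 - 3·x - 1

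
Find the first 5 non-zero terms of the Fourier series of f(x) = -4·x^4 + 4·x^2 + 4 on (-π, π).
(-208 + 32·π^2)·cos(x) + (16 - 8·π^2)·cos(2·x) + (-112/27 + 32·π^2/9)·cos(3·x) + (7/4 - 2·π^2)·cos(4·x) - 4·π^4/5 + 4 + 4·π^2/3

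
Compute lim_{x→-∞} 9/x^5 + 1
Evaluate the dominant behaviour as x → -∞; each term tends to a finite value or vanishes.
Limit = 1.

Final answer: 1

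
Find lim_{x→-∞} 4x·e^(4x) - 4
The product is a 0·∞ indeterminate form at x → -∞.
Rewrite the product as 4x / e^(-4x) (an ∞/∞ form) and apply L'Hôpital, or use the standard hierarchy e^(4|x|) ≫ |x| as x → -∞.
The indeterminate product → 0, so the limit = -4.

Final answer: -4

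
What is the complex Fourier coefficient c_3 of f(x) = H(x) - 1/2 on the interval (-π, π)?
Compute the real Fourier coefficients first: a_3 = 0, b_3 = 2/(3·π).
Then c_3 = (a_3 − i·b_3)/2 = -i/(3·π).

Final answer: -i/(3·π)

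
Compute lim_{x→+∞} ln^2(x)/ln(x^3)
This is an ∞/∞ indeterminate form as x → +∞.
Write ln(x^3) = 3·ln(x), reducing the quotient to ln(x)/3 → ∞.
Limit = ∞.

Final answer: ∞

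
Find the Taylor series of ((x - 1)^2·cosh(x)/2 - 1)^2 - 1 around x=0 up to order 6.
517·x^6/720 - 5·x^5/4 + 31·x^4/24 - x^3 + x^2/4 + x - 3/4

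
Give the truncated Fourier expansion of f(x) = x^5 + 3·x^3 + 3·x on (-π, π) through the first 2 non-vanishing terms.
(-34·π^2 + 2·π^4 + 210)·sin(x) + (-π^4 - 6 + 2·π^2)·sin(2·x)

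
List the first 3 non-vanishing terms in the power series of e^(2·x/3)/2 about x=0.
x^2/9 + x/3 + 1/2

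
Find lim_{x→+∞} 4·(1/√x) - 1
Evaluate the dominant behaviour as x → +∞; each term tends to a finite value or vanishes.
Limit = -1.

Final answer: -1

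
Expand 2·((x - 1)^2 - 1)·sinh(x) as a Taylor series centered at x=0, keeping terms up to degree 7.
x^7/60 - x^6/30 + x^5/3 - 2·x^4/3 + 2·x^3 - 4·x^2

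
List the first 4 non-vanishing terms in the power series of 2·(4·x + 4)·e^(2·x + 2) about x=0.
80·x^3·e^(2)/3 + 32·x^2·e^(2) + 24·x·e^(2) + 8·e^(2)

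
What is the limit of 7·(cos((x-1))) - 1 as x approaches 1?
Direct substitution at x = 1 gives 6.

Final answer: 6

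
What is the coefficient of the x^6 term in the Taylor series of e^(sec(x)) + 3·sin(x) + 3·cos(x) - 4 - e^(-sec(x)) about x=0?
Expand to order 6: e^(sec(x)) + 3·sin(x) + 3·cos(x) - 4 - e^(-sec(x)) = x^6·(-1/240 + e^(-1)/720 + 151·e/720) + x^5/40 + x^4·(e^(-1)/12 + 1/8 + e/3) - x^3/2 + x^2·(-3/2 + e^(-1)/2 + e/2) + 3·x - 1 - e^(-1) + e + O(x^7).
The coefficient of x^6 is -1/240 + e^(-1)/720 + 151·e/720.

Final answer: -1/240 + e^(-1)/720 + 151·e/720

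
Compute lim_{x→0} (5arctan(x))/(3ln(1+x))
Both numerator and denominator → 0 as x → 0; this is a 0/0 indeterminate form.
Expand each to leading order near x = 0: numerator ~ 5·x, denominator ~ 3·x.
The limit of the ratio is 5/3.

Final answer: 5/3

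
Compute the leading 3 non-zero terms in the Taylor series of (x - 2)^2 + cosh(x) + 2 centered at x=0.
3·x^2/2 - 4·x + 7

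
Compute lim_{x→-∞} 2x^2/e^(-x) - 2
The quotient is an ∞/∞ indeterminate form as x → -∞.
Compare growth rates of the dominant terms (exponentials ≫ polynomials ≫ logarithms), or apply L'Hôpital's rule; the quotient → 0.
Adding the constant: 0 - 2 = -2. Limit = -2.

Final answer: -2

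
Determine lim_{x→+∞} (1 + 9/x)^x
As x → +∞: this is the defining limit (1 + 9/x)^x → e^9.
Limit = e^(9).

Final answer: e^(9)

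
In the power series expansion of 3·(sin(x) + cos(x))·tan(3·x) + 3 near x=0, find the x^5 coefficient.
Expand to order 5: 3·(sin(x) + cos(x))·tan(3·x) + 3 = 3363·x^5/40 + 51·x^4/2 + 45·x^3/2 + 9·x^2 + 9·x + 3 + O(x^6).
The coefficient of x^5 is 3363/40.

Final answer: 3363/40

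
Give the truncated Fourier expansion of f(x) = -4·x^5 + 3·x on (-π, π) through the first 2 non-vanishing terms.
(-954 - 8·π^4 + 160·π^2)·sin(x) + (-20·π^2 + 27 + 4·π^4)·sin(2·x)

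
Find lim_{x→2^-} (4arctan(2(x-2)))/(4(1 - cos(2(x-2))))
Both numerator and denominator → 0 as x → 2^-; this is a 0/0 indeterminate form.
Expand each to leading order near x = 2: numerator ~ 8·(x - 2), denominator ~ 8·(x - 2)^2.
The limit of the ratio is -∞.

Final answer: -∞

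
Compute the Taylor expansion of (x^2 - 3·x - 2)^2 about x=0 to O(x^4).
-6·x^3 + 5·x^2 + 12·x + 4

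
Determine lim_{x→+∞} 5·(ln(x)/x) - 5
Evaluate the dominant behaviour as x → +∞; each term tends to a finite value or vanishes.
Limit = -5.

Final answer: -5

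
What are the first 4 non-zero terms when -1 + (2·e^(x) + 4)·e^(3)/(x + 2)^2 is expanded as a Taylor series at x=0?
-13·x^3·e^(3)/24 + 7·x^2·e^(3)/8 - x·e^(3) - 1 + 3·e^(3)/2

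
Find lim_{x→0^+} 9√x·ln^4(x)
This is a 0·∞ indeterminate form at x → 0⁺.
Rewrite the product as 9·ln^4(x) / x^(-1/2) and apply L'Hôpital, or use the standard hierarchy x^(-1/2) ≫ |ln x|^4 as x → 0⁺.
The indeterminate product → 0, so the limit = 0.

Final answer: 0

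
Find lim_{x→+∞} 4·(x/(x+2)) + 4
Evaluate the dominant behaviour as x → +∞; each term tends to a finite value or vanishes.
Limit = 8.

Final answer: 8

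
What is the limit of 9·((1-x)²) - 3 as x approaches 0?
Direct substitution at x = 0 gives 6.

Final answer: 6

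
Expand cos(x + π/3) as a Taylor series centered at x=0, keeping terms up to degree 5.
-√(3)·x^5/240 + x^4/48 + √(3)·x^3/12 - x^2/4 - √(3)·x/2 + 1/2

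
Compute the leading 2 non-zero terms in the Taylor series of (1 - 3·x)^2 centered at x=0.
1 - 6·x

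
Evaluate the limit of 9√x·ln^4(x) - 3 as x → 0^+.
The product is a 0·∞ indeterminate form at x → 0⁺.
Rewrite the product as 9·ln^4(x) / x^(-1/2) and apply L'Hôpital, or use the standard hierarchy x^(-1/2) ≫ |ln x|^4 as x → 0⁺.
The indeterminate product → 0, so the limit = -3.

Final answer: -3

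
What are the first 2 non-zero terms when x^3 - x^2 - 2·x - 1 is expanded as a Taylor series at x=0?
-2·x - 1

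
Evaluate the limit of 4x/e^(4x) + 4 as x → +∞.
The quotient is an ∞/∞ indeterminate form as x → +∞.
The exponential denominator e^(4x) dominates the polynomial numerator (e^x ≫ x as x → ∞), so the quotient → 0.
Adding the constant: 0 + 4 = 4. Limit = 4.

Final answer: 4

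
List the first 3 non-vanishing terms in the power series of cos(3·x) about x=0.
27·x^4/8 - 9·x^2/2 + 1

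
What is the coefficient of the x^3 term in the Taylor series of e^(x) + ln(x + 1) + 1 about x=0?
Expand to order 3: e^(x) + ln(x + 1) + 1 = x^3/2 + 2·x + 2 + O(x^4).
The coefficient of x^3 is 1/2.

Final answer: 1/2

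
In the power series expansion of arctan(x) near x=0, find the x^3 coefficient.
Expand to order 3: arctan(x) = -x^3/3 + x + O(x^4).
The coefficient of x^3 is -1/3.

Final answer: -1/3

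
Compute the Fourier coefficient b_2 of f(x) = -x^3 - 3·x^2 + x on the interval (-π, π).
b_2 = (1/π) ∫_{-π}^{π} f(x)·sin(2x) dx.
Evaluate the integral (use parity and integration by parts as needed): b_2 = -5/2 + π^2.

Final answer: -5/2 + π^2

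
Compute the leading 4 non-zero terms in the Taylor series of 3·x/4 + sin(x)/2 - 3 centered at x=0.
x^5/240 - x^3/12 + 5·x/4 - 3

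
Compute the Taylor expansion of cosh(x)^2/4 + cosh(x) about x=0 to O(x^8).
x^6/80 + x^4/8 + 3·x^2/4 + 5/4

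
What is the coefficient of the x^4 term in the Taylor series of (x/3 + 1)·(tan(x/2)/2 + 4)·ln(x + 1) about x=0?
Expand to order 4: (x/3 + 1)·(tan(x/2)/2 + 4)·ln(x + 1) = -71·x^4/144 + 5·x^3/8 - 5·x^2/12 + 4·x + O(x^5).
The coefficient of x^4 is -71/144.

Final answer: -71/144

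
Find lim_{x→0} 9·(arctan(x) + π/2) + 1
Direct substitution at x = 0 gives 1 + 9·π/2.

Final answer: 1 + 9·π/2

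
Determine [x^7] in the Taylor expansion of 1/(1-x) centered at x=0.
Expand to order 7: 1/(1-x) = x^7 + x^6 + x^5 + x^4 + x^3 + x^2 + x + 1 + O(x^8).
The coefficient of x^7 is 1.

Final answer: 1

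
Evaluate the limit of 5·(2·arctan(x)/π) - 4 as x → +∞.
Evaluate the dominant behaviour as x → +∞; each term tends to a finite value or vanishes.
Limit = 1.

Final answer: 1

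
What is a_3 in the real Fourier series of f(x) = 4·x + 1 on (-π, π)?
a_3 = (1/π) ∫_{-π}^{π} f(x)·cos(3x) dx.
Evaluate the integral (use parity and integration by parts as needed): a_3 = 0.

Final answer: 0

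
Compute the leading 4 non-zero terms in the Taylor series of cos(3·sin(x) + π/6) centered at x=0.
5·x^3/2 - 9·√(3)·x^2/4 - 3·x/2 + √(3)/2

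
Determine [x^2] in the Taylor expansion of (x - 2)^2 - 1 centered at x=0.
Expand to order 2: (x - 2)^2 - 1 = x^2 - 4·x + 3 + O(x^3).
The coefficient of x^2 is 1.

Final answer: 1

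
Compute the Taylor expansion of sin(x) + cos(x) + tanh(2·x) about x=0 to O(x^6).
171·x^5/40 + x^4/24 - 17·x^3/6 - x^2/2 + 3·x + 1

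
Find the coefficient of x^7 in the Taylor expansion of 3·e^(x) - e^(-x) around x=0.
Expand to order 7: 3·e^(x) - e^(-x) = x^7/1260 + x^6/360 + x^5/30 + x^4/12 + 2·x^3/3 + x^2 + 4·x + 2 + O(x^8).
The coefficient of x^7 is 1/1260.

Final answer: 1/1260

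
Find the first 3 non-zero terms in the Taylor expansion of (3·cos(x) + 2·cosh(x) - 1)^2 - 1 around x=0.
23·x^4/12 - 4·x^2 + 15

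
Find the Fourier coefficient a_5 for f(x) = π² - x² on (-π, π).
a_5 = (1/π) ∫_{-π}^{π} f(x)·cos(5x) dx.
Evaluate the integral (use parity and integration by parts as needed): a_5 = 4/25.

Final answer: 4/25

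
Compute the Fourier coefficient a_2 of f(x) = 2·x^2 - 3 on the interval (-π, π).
a_2 = (1/π) ∫_{-π}^{π} f(x)·cos(2x) dx.
Evaluate the integral (use parity and integration by parts as needed): a_2 = 2.

Final answer: 2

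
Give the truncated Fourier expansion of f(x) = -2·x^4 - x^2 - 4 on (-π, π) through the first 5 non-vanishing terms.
(-92 + 16·π^2)·cos(x) + (5 - 4·π^2)·cos(2·x) + (-20/27 + 16·π^2/9)·cos(3·x) + (1/8 - π^2)·cos(4·x) - 2·π^4/5 - 4 - π^2/3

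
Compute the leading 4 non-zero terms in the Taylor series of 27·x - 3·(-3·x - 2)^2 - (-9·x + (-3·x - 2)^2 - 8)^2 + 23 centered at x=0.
-54·x^3 + 36·x^2 + 15·x - 5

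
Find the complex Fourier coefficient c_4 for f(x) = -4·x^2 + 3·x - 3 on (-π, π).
Compute the real Fourier coefficients first: a_4 = -1, b_4 = -3/2.
Then c_4 = (a_4 − i·b_4)/2 = -1/2 + 3·i/4.

Final answer: -1/2 + 3·i/4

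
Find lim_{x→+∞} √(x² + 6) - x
This is an ∞ − ∞ indeterminate form.
Multiply and divide by the conjugate √(x²+6) + x; the x² terms cancel, leaving 6/(√(x²+6)+x) → 0.
Limit = 0.

Final answer: 0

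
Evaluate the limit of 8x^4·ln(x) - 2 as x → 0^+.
The product is a 0·∞ indeterminate form at x → 0⁺.
Rewrite the product as 8·ln(x) / x^(-4) and apply L'Hôpital, or use the standard hierarchy x^(-4) ≫ |ln x| as x → 0⁺.
The indeterminate product → 0, so the limit = -2.

Final answer: -2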